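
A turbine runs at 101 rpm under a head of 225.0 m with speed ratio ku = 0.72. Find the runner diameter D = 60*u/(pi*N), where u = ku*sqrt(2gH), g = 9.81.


u = 0.72 * sqrt(2*9.81*225.0) = 47.8380 m/s
D = 60 * 47.8380 / (pi * 101) = 9.0459 m


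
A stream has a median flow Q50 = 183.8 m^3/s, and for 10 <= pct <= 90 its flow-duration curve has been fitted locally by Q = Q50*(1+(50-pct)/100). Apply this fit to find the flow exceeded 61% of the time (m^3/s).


Q = 183.8 * (1 + (50 - 61)/100) = 163.5820 m^3/s


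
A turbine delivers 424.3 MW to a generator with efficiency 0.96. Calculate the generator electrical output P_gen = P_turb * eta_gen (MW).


P_gen = 424.3 * 0.96 = 407.3280 MW


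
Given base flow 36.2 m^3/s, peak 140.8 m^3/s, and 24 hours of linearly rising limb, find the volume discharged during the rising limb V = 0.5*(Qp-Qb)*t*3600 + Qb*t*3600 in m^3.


V = 0.5*(140.8 - 36.2)*24*3600 + 36.2*24*3600 = 7.6464e+06 m^3


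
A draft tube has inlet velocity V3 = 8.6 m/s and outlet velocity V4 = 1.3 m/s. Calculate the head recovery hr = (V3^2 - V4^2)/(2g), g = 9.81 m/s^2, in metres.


hr = (8.6^2 - 1.3^2) / (2*9.81) = 3.6835 m


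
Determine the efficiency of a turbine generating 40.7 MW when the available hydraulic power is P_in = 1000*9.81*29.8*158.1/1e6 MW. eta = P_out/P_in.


P_in = 1000 * 9.81 * 29.8 * 158.1 / 1e6 = 46.2186 MW
eta = 40.7 / 46.2186 = 0.8806


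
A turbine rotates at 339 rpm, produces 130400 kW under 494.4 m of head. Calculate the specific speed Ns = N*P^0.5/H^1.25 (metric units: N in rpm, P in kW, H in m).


Ns = 339 * 130400^0.5 / 494.4^1.25 = 52.5098


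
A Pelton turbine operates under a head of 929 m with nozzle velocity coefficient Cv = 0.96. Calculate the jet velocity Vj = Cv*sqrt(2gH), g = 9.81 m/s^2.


Vj = 0.96 * sqrt(2*9.81*929) = 129.6070 m/s


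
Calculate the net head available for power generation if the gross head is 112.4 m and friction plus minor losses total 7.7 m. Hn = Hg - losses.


Hn = 112.4 - 7.7 = 104.7000 m


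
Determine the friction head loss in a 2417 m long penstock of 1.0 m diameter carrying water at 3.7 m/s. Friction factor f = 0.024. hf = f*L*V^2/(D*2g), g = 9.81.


hf = 0.024 * 2417 * 3.7^2 / (1.0 * 2 * 9.81) = 40.4755 m


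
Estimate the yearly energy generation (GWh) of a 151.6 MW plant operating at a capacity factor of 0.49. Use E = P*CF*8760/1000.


E = 151.6 * 0.49 * 8760 / 1000 = 650.7278 GWh


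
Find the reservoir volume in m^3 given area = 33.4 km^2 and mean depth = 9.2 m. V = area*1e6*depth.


V = 33.4 * 1e6 * 9.2 = 3.0728e+08 m^3


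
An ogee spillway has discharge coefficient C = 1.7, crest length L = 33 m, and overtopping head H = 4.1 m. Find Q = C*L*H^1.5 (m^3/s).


Q = 1.7 * 33 * 4.1^1.5 = 465.7348 m^3/s


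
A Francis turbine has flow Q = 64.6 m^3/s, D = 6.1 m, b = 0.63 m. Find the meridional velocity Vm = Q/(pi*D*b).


Vm = 64.6 / (pi * 6.1 * 0.63) = 5.3507 m/s


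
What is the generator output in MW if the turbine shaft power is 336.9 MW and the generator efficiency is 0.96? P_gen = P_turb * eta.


P_gen = 336.9 * 0.96 = 323.4240 MW


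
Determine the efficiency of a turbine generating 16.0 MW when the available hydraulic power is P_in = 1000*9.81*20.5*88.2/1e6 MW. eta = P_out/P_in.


P_in = 1000 * 9.81 * 20.5 * 88.2 / 1e6 = 17.7375 MW
eta = 16.0 / 17.7375 = 0.9020


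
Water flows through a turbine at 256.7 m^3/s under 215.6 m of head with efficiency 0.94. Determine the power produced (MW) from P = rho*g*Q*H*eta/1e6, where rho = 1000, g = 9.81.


P = 1000 * 9.81 * 256.7 * 215.6 * 0.94 / 1e6 = 510.3540 MW


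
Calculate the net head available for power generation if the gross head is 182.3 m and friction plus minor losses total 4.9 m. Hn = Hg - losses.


Hn = 182.3 - 4.9 = 177.4000 m


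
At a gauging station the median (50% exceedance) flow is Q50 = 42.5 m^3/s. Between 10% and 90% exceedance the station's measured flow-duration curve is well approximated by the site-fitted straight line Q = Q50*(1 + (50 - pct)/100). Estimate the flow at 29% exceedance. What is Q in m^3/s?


Q = 42.5 * (1 + (50 - 29)/100) = 51.4250 m^3/s


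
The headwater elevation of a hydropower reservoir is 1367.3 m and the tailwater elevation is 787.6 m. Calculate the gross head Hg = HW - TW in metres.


Hg = 1367.3 - 787.6 = 579.7000 m


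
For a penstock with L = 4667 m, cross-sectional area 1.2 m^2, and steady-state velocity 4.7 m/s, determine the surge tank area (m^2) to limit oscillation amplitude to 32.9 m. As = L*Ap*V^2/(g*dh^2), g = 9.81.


As = 4667 * 1.2 * 4.7^2 / (9.81 * 32.9^2) = 11.6508 m^2


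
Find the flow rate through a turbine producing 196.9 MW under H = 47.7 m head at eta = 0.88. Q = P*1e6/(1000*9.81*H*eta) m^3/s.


Q = 196.9 * 1e6 / (1000 * 9.81 * 47.7 * 0.88) = 478.1627 m^3/s


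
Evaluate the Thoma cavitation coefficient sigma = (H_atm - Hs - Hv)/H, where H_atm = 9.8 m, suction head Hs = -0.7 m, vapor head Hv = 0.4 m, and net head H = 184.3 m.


sigma = (9.8 - (-0.7) - 0.4) / 184.3 = 0.0548


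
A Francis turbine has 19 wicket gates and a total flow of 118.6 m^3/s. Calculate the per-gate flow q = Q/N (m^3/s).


q = 118.6 / 19 = 6.2421 m^3/s


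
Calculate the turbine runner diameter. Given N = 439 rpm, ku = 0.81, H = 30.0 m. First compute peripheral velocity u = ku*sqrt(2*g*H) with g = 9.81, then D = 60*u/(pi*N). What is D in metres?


u = 0.81 * sqrt(2*9.81*30.0) = 19.6515 m/s
D = 60 * 19.6515 / (pi * 439) = 0.8549 m


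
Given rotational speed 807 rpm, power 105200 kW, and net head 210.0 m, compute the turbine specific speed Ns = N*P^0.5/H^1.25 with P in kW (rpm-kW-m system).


Ns = 807 * 105200^0.5 / 210.0^1.25 = 327.4216


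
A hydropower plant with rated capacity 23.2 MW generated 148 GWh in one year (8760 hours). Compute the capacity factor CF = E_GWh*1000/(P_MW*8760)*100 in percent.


CF = 148 * 1000 / (23.2 * 8760) * 100 = 72.8232 %


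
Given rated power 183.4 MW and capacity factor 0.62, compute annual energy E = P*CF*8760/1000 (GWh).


E = 183.4 * 0.62 * 8760 / 1000 = 996.0821 GWh


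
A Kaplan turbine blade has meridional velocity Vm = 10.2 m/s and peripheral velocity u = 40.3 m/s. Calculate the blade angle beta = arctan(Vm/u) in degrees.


beta = arctan(10.2 / 40.3) = 14.2034 degrees


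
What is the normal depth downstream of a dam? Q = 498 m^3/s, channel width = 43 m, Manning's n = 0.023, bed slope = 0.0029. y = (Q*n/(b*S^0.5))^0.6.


y = (498 * 0.023 / (43 * 0.0029^0.5))^0.6 = 2.6096 m


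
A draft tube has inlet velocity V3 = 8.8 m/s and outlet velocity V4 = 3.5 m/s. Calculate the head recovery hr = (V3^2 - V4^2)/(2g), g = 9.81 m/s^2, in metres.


hr = (8.8^2 - 3.5^2) / (2*9.81) = 3.3226 m


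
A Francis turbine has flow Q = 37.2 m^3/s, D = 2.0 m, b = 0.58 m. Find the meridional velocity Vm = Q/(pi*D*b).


Vm = 37.2 / (pi * 2.0 * 0.58) = 10.2079 m/s


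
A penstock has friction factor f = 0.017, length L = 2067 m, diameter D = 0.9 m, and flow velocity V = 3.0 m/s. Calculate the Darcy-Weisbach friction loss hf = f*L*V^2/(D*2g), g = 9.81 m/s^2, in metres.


hf = 0.017 * 2067 * 3.0^2 / (0.9 * 2 * 9.81) = 17.9098 m


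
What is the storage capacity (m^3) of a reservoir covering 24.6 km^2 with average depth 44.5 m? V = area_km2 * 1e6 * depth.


V = 24.6 * 1e6 * 44.5 = 1.0947e+09 m^3


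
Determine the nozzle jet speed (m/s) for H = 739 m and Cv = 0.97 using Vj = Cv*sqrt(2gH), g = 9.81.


Vj = 0.97 * sqrt(2*9.81*739) = 116.8002 m/s


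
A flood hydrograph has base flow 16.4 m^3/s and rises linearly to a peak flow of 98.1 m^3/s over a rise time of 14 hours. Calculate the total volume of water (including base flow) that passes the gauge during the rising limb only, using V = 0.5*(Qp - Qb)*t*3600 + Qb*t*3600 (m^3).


V = 0.5*(98.1 - 16.4)*14*3600 + 16.4*14*3600 = 2.8854e+06 m^3


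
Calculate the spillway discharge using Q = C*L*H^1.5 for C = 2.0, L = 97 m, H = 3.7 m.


Q = 2.0 * 97 * 3.7^1.5 = 1380.7159 m^3/s


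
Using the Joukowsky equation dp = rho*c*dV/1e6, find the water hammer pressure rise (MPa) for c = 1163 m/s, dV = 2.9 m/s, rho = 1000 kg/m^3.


dp = 1000 * 1163 * 2.9 / 1e6 = 3.3727 MPa


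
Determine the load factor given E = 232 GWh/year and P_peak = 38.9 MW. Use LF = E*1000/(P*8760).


LF = 232 * 1000 / (38.9 * 8760) = 0.6808


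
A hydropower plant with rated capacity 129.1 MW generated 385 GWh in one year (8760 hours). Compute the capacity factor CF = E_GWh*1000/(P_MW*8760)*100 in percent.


CF = 385 * 1000 / (129.1 * 8760) * 100 = 34.0432 %


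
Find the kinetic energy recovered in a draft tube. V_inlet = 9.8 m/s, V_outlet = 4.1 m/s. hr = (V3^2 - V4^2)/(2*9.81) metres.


hr = (9.8^2 - 4.1^2) / (2*9.81) = 4.0382 m


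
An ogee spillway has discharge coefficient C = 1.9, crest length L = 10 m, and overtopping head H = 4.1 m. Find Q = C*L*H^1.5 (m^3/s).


Q = 1.9 * 10 * 4.1^1.5 = 157.7355 m^3/s


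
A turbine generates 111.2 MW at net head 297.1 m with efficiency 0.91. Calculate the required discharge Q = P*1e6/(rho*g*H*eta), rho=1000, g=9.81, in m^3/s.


Q = 111.2 * 1e6 / (1000 * 9.81 * 297.1 * 0.91) = 41.9268 m^3/s


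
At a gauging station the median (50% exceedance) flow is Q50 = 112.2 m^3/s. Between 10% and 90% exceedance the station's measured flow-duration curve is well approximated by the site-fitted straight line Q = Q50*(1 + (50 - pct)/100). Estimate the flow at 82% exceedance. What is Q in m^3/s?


Q = 112.2 * (1 + (50 - 82)/100) = 76.2960 m^3/s


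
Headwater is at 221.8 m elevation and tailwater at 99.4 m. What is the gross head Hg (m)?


Hg = 221.8 - 99.4 = 122.4000 m


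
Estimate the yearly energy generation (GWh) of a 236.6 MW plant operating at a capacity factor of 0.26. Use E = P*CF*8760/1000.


E = 236.6 * 0.26 * 8760 / 1000 = 538.8802 GWh


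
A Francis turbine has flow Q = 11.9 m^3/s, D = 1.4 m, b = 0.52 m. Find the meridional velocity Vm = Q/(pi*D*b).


Vm = 11.9 / (pi * 1.4 * 0.52) = 5.2031 m/s


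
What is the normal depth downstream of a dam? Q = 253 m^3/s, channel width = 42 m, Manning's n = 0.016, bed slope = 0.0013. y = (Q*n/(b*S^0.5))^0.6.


y = (253 * 0.016 / (42 * 0.0013^0.5))^0.6 = 1.8039 m


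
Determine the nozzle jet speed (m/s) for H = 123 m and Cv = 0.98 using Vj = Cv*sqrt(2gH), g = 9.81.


Vj = 0.98 * sqrt(2*9.81*123) = 48.1424 m/s


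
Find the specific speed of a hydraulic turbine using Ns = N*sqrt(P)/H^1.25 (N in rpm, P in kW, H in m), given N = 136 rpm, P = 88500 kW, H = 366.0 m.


Ns = 136 * 88500^0.5 / 366.0^1.25 = 25.2731


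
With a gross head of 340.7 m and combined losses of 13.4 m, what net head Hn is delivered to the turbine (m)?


Hn = 340.7 - 13.4 = 327.3000 m


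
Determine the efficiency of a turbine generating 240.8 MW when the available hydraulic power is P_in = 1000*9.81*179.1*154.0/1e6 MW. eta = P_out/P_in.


P_in = 1000 * 9.81 * 179.1 * 154.0 / 1e6 = 270.5735 MW
eta = 240.8 / 270.5735 = 0.8900


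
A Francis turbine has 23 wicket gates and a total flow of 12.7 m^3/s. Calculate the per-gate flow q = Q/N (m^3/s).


q = 12.7 / 23 = 0.5522 m^3/s


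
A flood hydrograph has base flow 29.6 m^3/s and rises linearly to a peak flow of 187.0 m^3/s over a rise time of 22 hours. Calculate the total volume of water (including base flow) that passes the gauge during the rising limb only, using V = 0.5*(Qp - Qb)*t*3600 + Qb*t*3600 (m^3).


V = 0.5*(187.0 - 29.6)*22*3600 + 29.6*22*3600 = 8.5774e+06 m^3


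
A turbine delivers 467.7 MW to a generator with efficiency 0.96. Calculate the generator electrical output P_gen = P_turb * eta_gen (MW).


P_gen = 467.7 * 0.96 = 448.9920 MW


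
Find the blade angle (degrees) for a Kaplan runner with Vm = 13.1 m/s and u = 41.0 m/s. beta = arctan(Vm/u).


beta = arctan(13.1 / 41.0) = 17.7193 degrees


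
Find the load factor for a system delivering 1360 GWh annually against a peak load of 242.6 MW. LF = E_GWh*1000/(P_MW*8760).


LF = 1360 * 1000 / (242.6 * 8760) = 0.6399


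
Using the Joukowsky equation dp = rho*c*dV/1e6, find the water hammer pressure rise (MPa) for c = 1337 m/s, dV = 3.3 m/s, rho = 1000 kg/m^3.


dp = 1000 * 1337 * 3.3 / 1e6 = 4.4121 MPa


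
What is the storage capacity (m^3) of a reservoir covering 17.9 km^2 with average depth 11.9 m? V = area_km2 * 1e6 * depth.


V = 17.9 * 1e6 * 11.9 = 2.1301e+08 m^3


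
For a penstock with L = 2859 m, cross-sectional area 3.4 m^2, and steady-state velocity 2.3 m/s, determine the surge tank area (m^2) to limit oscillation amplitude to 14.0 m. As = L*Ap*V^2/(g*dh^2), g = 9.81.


As = 2859 * 3.4 * 2.3^2 / (9.81 * 14.0^2) = 26.7438 m^2


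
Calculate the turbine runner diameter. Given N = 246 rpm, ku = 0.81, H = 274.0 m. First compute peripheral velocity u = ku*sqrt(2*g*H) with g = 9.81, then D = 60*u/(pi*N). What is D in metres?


u = 0.81 * sqrt(2*9.81*274.0) = 59.3895 m/s
D = 60 * 59.3895 / (pi * 246) = 4.6108 m


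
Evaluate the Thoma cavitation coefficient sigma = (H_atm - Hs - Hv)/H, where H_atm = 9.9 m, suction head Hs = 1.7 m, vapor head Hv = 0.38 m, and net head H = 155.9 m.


sigma = (9.9 - 1.7 - 0.38) / 155.9 = 0.0502


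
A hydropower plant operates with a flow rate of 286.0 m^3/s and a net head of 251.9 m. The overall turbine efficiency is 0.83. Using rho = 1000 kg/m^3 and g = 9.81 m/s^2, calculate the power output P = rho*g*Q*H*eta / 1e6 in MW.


P = 1000 * 9.81 * 286.0 * 251.9 * 0.83 / 1e6 = 586.5990 MW


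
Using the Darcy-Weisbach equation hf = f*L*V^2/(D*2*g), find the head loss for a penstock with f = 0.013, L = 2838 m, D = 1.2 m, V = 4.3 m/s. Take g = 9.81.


hf = 0.013 * 2838 * 4.3^2 / (1.2 * 2 * 9.81) = 28.9743 m


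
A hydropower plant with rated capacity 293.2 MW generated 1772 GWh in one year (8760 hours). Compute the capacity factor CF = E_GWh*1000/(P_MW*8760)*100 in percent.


CF = 1772 * 1000 / (293.2 * 8760) * 100 = 68.9915 %


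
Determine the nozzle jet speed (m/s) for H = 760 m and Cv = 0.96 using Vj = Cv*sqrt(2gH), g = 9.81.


Vj = 0.96 * sqrt(2*9.81*760) = 117.2270 m/s


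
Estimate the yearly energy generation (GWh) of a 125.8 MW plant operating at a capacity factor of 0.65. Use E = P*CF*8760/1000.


E = 125.8 * 0.65 * 8760 / 1000 = 716.3052 GWh


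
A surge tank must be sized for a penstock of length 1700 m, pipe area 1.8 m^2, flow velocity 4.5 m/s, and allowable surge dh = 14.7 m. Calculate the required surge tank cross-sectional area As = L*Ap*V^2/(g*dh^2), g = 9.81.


As = 1700 * 1.8 * 4.5^2 / (9.81 * 14.7^2) = 29.2309 m^2


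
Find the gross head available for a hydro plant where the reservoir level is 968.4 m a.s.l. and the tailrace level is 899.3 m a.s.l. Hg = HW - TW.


Hg = 968.4 - 899.3 = 69.1000 m


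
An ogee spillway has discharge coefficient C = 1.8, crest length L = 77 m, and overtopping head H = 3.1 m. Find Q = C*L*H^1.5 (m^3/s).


Q = 1.8 * 77 * 3.1^1.5 = 756.4945 m^3/s


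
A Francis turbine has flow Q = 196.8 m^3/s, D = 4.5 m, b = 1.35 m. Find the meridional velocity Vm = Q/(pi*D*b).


Vm = 196.8 / (pi * 4.5 * 1.35) = 10.3117 m/s


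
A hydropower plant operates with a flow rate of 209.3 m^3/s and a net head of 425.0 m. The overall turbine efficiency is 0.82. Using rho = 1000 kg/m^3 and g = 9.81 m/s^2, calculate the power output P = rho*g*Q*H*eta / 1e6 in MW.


P = 1000 * 9.81 * 209.3 * 425.0 * 0.82 / 1e6 = 715.5517 MW


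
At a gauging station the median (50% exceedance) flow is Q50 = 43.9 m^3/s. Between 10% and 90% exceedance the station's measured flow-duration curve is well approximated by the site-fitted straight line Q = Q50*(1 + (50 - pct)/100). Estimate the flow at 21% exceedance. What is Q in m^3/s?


Q = 43.9 * (1 + (50 - 21)/100) = 56.6310 m^3/s


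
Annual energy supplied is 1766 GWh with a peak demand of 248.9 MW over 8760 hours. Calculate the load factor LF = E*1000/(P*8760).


LF = 1766 * 1000 / (248.9 * 8760) = 0.8100


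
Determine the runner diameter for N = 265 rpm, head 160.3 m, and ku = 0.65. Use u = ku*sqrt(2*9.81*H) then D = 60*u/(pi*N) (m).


u = 0.65 * sqrt(2*9.81*160.3) = 36.4527 m/s
D = 60 * 36.4527 / (pi * 265) = 2.6272 m


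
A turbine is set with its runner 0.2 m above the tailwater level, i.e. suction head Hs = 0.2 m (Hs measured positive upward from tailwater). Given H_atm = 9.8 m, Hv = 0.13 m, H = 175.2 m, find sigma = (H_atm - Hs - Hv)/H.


sigma = (9.8 - 0.2 - 0.13) / 175.2 = 0.0541


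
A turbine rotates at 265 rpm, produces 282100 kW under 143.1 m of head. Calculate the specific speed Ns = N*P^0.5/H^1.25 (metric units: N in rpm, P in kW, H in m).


Ns = 265 * 282100^0.5 / 143.1^1.25 = 284.3792


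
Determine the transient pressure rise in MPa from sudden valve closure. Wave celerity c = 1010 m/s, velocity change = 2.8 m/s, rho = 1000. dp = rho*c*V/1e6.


dp = 1000 * 1010 * 2.8 / 1e6 = 2.8280 MPa


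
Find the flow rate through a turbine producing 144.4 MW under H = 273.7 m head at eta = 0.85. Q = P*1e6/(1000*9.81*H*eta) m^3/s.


Q = 144.4 * 1e6 / (1000 * 9.81 * 273.7 * 0.85) = 63.2710 m^3/s


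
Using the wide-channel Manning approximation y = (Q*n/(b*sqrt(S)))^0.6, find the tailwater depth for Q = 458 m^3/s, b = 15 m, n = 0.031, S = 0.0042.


y = (458 * 0.031 / (15 * 0.0042^0.5))^0.6 = 4.9970 m


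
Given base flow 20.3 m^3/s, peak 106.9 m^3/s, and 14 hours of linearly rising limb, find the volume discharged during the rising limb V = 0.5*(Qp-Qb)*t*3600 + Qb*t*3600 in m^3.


V = 0.5*(106.9 - 20.3)*14*3600 + 20.3*14*3600 = 3.2054e+06 m^3


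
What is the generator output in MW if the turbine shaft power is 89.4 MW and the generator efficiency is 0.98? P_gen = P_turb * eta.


P_gen = 89.4 * 0.98 = 87.6120 MW


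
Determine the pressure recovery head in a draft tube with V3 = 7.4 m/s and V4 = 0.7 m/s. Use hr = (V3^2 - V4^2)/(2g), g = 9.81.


hr = (7.4^2 - 0.7^2) / (2*9.81) = 2.7661 m


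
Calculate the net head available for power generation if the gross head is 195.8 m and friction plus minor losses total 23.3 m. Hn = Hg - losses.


Hn = 195.8 - 23.3 = 172.5000 m


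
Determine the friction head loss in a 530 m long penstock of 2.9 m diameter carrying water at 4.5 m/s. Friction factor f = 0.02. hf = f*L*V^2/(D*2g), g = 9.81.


hf = 0.02 * 530 * 4.5^2 / (2.9 * 2 * 9.81) = 3.7725 m


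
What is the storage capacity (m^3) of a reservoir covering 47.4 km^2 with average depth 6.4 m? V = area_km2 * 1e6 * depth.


V = 47.4 * 1e6 * 6.4 = 3.0336e+08 m^3


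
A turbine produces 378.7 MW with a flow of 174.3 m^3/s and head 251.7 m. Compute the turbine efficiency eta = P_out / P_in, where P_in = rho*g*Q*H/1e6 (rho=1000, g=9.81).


P_in = 1000 * 9.81 * 174.3 * 251.7 / 1e6 = 430.3776 MW
eta = 378.7 / 430.3776 = 0.8799


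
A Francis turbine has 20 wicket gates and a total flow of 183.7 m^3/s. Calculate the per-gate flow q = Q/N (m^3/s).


q = 183.7 / 20 = 9.1850 m^3/s


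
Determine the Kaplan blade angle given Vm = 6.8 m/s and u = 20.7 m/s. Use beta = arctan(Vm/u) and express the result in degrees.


beta = arctan(6.8 / 20.7) = 18.1855 degrees


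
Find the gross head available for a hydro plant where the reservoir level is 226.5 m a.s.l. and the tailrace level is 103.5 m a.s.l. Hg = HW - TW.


Hg = 226.5 - 103.5 = 123.0000 m


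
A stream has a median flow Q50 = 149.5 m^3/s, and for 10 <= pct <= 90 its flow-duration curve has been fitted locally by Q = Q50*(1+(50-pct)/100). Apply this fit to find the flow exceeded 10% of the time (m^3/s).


Q = 149.5 * (1 + (50 - 10)/100) = 209.3000 m^3/s


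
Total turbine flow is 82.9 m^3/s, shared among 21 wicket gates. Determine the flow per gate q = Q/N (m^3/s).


q = 82.9 / 21 = 3.9476 m^3/s


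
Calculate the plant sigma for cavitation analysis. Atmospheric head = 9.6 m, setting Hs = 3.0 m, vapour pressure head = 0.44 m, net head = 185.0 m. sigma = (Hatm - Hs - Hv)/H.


sigma = (9.6 - 3.0 - 0.44) / 185.0 = 0.0333


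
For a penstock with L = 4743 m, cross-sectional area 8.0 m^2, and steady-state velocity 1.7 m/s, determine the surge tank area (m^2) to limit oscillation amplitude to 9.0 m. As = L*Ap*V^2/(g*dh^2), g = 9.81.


As = 4743 * 8.0 * 1.7^2 / (9.81 * 9.0^2) = 138.0025 m^2


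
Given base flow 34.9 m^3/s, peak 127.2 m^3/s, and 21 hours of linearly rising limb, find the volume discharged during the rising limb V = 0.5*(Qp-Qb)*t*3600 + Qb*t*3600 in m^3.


V = 0.5*(127.2 - 34.9)*21*3600 + 34.9*21*3600 = 6.1274e+06 m^3


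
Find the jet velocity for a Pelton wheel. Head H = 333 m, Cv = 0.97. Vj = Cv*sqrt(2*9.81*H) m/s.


Vj = 0.97 * sqrt(2*9.81*333) = 78.4049 m/s


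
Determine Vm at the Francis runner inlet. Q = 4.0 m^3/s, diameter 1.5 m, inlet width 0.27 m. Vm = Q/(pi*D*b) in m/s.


Vm = 4.0 / (pi * 1.5 * 0.27) = 3.1438 m/s


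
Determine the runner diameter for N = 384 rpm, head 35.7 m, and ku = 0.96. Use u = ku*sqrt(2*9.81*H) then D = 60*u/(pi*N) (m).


u = 0.96 * sqrt(2*9.81*35.7) = 25.4071 m/s
D = 60 * 25.4071 / (pi * 384) = 1.2636 m


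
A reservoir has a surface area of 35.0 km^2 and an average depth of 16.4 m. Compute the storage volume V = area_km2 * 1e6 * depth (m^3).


V = 35.0 * 1e6 * 16.4 = 5.7400e+08 m^3


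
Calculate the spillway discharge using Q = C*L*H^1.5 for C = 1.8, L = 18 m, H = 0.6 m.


Q = 1.8 * 18 * 0.6^1.5 = 15.0582 m^3/s


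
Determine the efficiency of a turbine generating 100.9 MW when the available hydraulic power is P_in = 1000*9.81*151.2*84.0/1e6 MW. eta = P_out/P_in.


P_in = 1000 * 9.81 * 151.2 * 84.0 / 1e6 = 124.5948 MW
eta = 100.9 / 124.5948 = 0.8098


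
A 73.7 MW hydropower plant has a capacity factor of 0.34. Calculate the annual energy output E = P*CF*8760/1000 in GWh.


E = 73.7 * 0.34 * 8760 / 1000 = 219.5081 GWh


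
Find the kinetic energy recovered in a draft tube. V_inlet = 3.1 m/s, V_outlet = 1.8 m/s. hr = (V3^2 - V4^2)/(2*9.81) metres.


hr = (3.1^2 - 1.8^2) / (2*9.81) = 0.3247 m


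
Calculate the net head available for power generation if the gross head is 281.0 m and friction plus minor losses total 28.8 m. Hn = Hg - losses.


Hn = 281.0 - 28.8 = 252.2000 m


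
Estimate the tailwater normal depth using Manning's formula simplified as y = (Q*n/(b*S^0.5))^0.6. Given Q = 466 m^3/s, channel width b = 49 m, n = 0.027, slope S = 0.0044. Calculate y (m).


y = (466 * 0.027 / (49 * 0.0044^0.5))^0.6 = 2.2527 m


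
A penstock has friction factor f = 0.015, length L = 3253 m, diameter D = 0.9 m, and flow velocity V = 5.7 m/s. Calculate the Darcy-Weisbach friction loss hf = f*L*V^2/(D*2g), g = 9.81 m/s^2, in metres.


hf = 0.015 * 3253 * 5.7^2 / (0.9 * 2 * 9.81) = 89.7808 m


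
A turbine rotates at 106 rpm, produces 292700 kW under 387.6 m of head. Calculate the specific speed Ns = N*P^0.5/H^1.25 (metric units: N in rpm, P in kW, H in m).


Ns = 106 * 292700^0.5 / 387.6^1.25 = 33.3455


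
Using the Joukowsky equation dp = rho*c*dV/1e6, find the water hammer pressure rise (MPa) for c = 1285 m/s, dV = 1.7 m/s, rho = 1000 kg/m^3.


dp = 1000 * 1285 * 1.7 / 1e6 = 2.1845 MPa


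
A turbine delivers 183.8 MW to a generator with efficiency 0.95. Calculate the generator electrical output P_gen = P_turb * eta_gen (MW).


P_gen = 183.8 * 0.95 = 174.6100 MW


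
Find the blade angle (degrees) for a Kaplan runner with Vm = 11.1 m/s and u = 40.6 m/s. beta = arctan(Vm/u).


beta = arctan(11.1 / 40.6) = 15.2909 degrees


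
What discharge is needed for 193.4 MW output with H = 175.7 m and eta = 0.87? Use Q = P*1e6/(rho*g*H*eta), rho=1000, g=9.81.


Q = 193.4 * 1e6 / (1000 * 9.81 * 175.7 * 0.87) = 128.9723 m^3/s


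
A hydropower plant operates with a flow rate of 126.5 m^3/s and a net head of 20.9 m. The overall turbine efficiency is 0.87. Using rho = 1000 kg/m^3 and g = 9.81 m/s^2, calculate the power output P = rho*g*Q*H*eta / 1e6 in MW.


P = 1000 * 9.81 * 126.5 * 20.9 * 0.87 / 1e6 = 22.5645 MW


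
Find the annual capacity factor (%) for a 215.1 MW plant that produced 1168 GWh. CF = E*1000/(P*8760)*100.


CF = 1168 * 1000 / (215.1 * 8760) * 100 = 61.9867 %


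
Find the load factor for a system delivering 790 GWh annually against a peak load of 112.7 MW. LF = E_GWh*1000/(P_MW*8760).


LF = 790 * 1000 / (112.7 * 8760) = 0.8002


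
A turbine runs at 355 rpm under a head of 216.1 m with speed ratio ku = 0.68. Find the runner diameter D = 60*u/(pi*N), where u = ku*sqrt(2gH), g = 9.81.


u = 0.68 * sqrt(2*9.81*216.1) = 44.2778 m/s
D = 60 * 44.2778 / (pi * 355) = 2.3821 m


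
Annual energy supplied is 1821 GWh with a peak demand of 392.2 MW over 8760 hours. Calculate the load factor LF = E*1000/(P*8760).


LF = 1821 * 1000 / (392.2 * 8760) = 0.5300


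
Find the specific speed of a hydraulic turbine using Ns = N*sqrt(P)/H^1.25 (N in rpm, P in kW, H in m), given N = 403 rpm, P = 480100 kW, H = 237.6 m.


Ns = 403 * 480100^0.5 / 237.6^1.25 = 299.3387


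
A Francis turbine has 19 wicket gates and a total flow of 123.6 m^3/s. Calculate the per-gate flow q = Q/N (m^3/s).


q = 123.6 / 19 = 6.5053 m^3/s


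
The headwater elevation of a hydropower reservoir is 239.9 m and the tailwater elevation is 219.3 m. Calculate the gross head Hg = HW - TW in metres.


Hg = 239.9 - 219.3 = 20.6000 m


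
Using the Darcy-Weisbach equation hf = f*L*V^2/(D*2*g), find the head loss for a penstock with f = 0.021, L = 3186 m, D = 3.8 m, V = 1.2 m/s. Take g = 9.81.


hf = 0.021 * 3186 * 1.2^2 / (3.8 * 2 * 9.81) = 1.2922 m


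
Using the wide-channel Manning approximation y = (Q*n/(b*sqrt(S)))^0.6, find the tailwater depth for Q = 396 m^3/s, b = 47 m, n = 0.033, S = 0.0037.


y = (396 * 0.033 / (47 * 0.0037^0.5))^0.6 = 2.4889 m


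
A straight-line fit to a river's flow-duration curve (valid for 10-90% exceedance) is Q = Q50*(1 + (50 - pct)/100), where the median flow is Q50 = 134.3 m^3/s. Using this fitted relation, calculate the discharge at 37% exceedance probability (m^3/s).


Q = 134.3 * (1 + (50 - 37)/100) = 151.7590 m^3/s


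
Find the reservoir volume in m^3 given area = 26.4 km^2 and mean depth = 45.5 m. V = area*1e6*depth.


V = 26.4 * 1e6 * 45.5 = 1.2012e+09 m^3


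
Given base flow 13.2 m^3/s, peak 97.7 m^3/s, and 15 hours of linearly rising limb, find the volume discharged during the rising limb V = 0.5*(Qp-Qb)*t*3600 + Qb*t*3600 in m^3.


V = 0.5*(97.7 - 13.2)*15*3600 + 13.2*15*3600 = 2.9943e+06 m^3


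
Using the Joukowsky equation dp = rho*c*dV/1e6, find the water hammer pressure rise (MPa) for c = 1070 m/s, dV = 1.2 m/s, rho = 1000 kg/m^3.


dp = 1000 * 1070 * 1.2 / 1e6 = 1.2840 MPa


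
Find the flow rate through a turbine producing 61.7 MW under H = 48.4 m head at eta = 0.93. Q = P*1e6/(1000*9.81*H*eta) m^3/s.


Q = 61.7 * 1e6 / (1000 * 9.81 * 48.4 * 0.93) = 139.7294 m^3/s


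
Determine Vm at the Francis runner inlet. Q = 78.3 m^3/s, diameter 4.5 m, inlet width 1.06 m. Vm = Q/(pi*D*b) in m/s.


Vm = 78.3 / (pi * 4.5 * 1.06) = 5.2251 m/s


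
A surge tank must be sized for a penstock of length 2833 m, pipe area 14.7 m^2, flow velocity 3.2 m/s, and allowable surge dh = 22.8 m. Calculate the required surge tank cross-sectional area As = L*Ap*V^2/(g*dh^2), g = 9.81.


As = 2833 * 14.7 * 3.2^2 / (9.81 * 22.8^2) = 83.6229 m^2


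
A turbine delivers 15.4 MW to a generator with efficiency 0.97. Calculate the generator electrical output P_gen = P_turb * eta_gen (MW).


P_gen = 15.4 * 0.97 = 14.9380 MW


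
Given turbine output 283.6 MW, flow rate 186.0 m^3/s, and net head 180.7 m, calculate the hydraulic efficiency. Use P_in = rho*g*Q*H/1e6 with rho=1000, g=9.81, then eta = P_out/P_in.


P_in = 1000 * 9.81 * 186.0 * 180.7 / 1e6 = 329.7161 MW
eta = 283.6 / 329.7161 = 0.8601


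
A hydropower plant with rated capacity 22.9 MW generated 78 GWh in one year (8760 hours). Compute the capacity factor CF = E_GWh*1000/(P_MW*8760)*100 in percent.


CF = 78 * 1000 / (22.9 * 8760) * 100 = 38.8826 %


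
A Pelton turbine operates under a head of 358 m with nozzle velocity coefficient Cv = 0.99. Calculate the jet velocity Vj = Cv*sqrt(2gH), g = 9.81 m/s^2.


Vj = 0.99 * sqrt(2*9.81*358) = 82.9710 m/s


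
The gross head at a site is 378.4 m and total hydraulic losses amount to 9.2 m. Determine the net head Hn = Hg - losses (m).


Hn = 378.4 - 9.2 = 369.2000 m


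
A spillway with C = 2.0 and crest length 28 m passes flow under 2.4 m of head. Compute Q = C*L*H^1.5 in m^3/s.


Q = 2.0 * 28 * 2.4^1.5 = 208.2116 m^3/s


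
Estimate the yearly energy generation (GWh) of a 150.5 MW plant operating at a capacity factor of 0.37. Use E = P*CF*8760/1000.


E = 150.5 * 0.37 * 8760 / 1000 = 487.8006 GWh


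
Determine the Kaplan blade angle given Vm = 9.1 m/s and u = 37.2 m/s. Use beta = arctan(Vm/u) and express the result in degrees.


beta = arctan(9.1 / 37.2) = 13.7460 degrees


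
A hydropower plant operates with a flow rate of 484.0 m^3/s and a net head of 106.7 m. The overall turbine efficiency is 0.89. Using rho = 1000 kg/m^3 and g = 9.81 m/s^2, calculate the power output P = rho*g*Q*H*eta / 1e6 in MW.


P = 1000 * 9.81 * 484.0 * 106.7 * 0.89 / 1e6 = 450.8881 MW


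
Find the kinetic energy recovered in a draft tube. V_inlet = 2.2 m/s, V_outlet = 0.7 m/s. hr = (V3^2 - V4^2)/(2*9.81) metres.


hr = (2.2^2 - 0.7^2) / (2*9.81) = 0.2217 m


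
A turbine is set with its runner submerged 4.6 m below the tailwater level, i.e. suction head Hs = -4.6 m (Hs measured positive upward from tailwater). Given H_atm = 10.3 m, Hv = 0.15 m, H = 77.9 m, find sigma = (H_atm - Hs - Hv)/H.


sigma = (10.3 - (-4.6) - 0.15) / 77.9 = 0.1893


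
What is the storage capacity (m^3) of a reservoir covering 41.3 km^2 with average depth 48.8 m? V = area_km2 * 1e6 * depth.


V = 41.3 * 1e6 * 48.8 = 2.0154e+09 m^3


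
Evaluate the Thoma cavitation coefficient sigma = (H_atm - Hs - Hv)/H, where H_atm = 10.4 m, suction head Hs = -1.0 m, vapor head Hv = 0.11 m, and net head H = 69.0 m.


sigma = (10.4 - (-1.0) - 0.11) / 69.0 = 0.1636


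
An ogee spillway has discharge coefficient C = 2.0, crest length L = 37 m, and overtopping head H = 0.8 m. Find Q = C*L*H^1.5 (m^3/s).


Q = 2.0 * 37 * 0.8^1.5 = 52.9501 m^3/s


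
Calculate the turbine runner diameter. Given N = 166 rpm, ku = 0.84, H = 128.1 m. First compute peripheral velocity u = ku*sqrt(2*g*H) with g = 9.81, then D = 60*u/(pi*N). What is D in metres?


u = 0.84 * sqrt(2*9.81*128.1) = 42.1118 m/s
D = 60 * 42.1118 / (pi * 166) = 4.8450 m


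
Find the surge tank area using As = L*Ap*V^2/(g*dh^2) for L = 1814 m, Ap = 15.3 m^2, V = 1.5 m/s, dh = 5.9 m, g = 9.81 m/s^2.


As = 1814 * 15.3 * 1.5^2 / (9.81 * 5.9^2) = 182.8682 m^2


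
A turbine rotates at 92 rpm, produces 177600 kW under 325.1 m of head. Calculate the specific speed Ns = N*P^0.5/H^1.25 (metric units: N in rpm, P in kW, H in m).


Ns = 92 * 177600^0.5 / 325.1^1.25 = 28.0859


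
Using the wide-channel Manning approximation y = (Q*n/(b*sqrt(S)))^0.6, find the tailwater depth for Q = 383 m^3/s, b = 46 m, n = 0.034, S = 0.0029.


y = (383 * 0.034 / (46 * 0.0029^0.5))^0.6 = 2.7067 m


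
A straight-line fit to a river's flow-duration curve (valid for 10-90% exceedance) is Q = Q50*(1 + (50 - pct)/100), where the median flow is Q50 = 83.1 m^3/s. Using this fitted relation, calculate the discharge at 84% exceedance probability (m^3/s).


Q = 83.1 * (1 + (50 - 84)/100) = 54.8460 m^3/s


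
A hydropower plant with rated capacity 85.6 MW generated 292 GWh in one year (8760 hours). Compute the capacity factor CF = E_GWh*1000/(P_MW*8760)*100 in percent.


CF = 292 * 1000 / (85.6 * 8760) * 100 = 38.9408 %


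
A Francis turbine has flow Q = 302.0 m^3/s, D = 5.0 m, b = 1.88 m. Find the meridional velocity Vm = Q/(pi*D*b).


Vm = 302.0 / (pi * 5.0 * 1.88) = 10.2266 m/s


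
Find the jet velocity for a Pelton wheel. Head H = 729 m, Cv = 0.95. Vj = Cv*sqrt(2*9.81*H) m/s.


Vj = 0.95 * sqrt(2*9.81*729) = 113.6153 m/s


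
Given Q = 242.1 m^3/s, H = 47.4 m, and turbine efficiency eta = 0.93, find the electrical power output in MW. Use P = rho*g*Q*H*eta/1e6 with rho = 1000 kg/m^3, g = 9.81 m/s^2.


P = 1000 * 9.81 * 242.1 * 47.4 * 0.93 / 1e6 = 104.6948 MW


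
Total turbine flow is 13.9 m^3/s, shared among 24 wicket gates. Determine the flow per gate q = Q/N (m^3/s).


q = 13.9 / 24 = 0.5792 m^3/s


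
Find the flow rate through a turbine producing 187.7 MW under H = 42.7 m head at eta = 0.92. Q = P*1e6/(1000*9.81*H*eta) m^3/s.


Q = 187.7 * 1e6 / (1000 * 9.81 * 42.7 * 0.92) = 487.0567 m^3/s


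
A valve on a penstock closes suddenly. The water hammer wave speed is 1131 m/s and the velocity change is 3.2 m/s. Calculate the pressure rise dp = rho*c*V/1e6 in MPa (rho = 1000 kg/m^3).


dp = 1000 * 1131 * 3.2 / 1e6 = 3.6192 MPa


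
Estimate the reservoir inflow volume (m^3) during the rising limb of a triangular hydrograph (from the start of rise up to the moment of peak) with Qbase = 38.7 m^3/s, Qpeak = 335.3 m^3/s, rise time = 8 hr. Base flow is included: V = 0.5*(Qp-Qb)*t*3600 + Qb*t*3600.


V = 0.5*(335.3 - 38.7)*8*3600 + 38.7*8*3600 = 5.3856e+06 m^3


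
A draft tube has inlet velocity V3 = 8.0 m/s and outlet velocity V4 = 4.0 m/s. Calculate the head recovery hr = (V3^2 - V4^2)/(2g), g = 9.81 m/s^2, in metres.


hr = (8.0^2 - 4.0^2) / (2*9.81) = 2.4465 m


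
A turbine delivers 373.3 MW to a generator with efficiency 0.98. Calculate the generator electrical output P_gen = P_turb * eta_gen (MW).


P_gen = 373.3 * 0.98 = 365.8340 MW


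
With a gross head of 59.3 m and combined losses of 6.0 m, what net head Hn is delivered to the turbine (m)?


Hn = 59.3 - 6.0 = 53.3000 m


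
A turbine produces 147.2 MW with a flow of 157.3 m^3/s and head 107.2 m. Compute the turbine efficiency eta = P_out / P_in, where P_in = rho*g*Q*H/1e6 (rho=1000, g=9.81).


P_in = 1000 * 9.81 * 157.3 * 107.2 / 1e6 = 165.4217 MW
eta = 147.2 / 165.4217 = 0.8898


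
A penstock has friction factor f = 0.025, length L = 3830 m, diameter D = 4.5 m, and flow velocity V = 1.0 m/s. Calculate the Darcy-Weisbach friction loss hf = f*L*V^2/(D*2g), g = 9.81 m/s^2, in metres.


hf = 0.025 * 3830 * 1.0^2 / (4.5 * 2 * 9.81) = 1.0845 m


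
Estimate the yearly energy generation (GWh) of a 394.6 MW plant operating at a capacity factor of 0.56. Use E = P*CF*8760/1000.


E = 394.6 * 0.56 * 8760 / 1000 = 1935.7498 GWh


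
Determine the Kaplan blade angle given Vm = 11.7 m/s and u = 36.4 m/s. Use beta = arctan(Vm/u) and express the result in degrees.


beta = arctan(11.7 / 36.4) = 17.8189 degrees


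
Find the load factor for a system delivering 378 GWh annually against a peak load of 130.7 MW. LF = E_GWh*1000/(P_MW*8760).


LF = 378 * 1000 / (130.7 * 8760) = 0.3302


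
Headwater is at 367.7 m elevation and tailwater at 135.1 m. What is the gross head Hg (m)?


Hg = 367.7 - 135.1 = 232.6000 m


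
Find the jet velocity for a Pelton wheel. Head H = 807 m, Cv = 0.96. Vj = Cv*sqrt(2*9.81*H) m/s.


Vj = 0.96 * sqrt(2*9.81*807) = 120.7974 m/s


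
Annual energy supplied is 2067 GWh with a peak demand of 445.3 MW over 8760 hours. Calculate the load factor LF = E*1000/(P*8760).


LF = 2067 * 1000 / (445.3 * 8760) = 0.5299


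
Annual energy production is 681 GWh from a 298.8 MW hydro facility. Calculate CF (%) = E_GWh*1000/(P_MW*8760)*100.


CF = 681 * 1000 / (298.8 * 8760) * 100 = 26.0173 %


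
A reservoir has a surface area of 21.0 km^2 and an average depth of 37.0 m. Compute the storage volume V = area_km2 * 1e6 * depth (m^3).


V = 21.0 * 1e6 * 37.0 = 7.7700e+08 m^3


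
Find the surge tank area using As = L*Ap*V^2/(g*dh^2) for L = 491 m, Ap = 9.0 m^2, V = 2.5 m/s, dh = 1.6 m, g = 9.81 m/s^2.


As = 491 * 9.0 * 2.5^2 / (9.81 * 1.6^2) = 1099.7527 m^2


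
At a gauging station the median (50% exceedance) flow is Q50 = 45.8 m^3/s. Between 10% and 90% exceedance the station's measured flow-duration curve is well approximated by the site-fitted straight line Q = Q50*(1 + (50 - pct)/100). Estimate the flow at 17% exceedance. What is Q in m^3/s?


Q = 45.8 * (1 + (50 - 17)/100) = 60.9140 m^3/s


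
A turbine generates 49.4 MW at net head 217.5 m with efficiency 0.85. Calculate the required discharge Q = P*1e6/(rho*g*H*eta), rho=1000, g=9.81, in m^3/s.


Q = 49.4 * 1e6 / (1000 * 9.81 * 217.5 * 0.85) = 27.2383 m^3/s


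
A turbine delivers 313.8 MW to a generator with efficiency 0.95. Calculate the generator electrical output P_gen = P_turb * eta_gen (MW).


P_gen = 313.8 * 0.95 = 298.1100 MW


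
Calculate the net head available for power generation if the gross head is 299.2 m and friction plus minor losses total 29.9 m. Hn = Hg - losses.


Hn = 299.2 - 29.9 = 269.3000 m


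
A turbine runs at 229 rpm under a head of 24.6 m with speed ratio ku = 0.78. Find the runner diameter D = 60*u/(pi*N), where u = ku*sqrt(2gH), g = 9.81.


u = 0.78 * sqrt(2*9.81*24.6) = 17.1361 m/s
D = 60 * 17.1361 / (pi * 229) = 1.4291 m


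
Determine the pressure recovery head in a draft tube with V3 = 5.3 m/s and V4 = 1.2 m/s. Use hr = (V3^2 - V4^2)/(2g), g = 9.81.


hr = (5.3^2 - 1.2^2) / (2*9.81) = 1.3583 m


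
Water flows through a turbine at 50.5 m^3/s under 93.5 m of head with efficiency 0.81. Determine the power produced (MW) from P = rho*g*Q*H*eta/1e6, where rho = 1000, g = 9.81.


P = 1000 * 9.81 * 50.5 * 93.5 * 0.81 / 1e6 = 37.5195 MW


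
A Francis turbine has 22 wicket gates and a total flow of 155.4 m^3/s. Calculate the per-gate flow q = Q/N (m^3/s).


q = 155.4 / 22 = 7.0636 m^3/s


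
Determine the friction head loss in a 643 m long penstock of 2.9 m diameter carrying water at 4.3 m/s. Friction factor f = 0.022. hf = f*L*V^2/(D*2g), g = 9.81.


hf = 0.022 * 643 * 4.3^2 / (2.9 * 2 * 9.81) = 4.5970 m


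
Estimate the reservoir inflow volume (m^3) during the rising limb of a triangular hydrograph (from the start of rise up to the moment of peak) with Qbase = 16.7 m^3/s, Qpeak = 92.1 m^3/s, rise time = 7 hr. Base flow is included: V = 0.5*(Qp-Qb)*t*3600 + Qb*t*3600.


V = 0.5*(92.1 - 16.7)*7*3600 + 16.7*7*3600 = 1.3709e+06 m^3


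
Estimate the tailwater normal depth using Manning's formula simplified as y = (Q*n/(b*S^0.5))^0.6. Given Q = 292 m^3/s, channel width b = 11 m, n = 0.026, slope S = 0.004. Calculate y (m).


y = (292 * 0.026 / (11 * 0.004^0.5))^0.6 = 4.1953 m


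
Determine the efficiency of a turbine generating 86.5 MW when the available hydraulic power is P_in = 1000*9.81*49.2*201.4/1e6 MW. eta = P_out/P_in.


P_in = 1000 * 9.81 * 49.2 * 201.4 / 1e6 = 97.2061 MW
eta = 86.5 / 97.2061 = 0.8899


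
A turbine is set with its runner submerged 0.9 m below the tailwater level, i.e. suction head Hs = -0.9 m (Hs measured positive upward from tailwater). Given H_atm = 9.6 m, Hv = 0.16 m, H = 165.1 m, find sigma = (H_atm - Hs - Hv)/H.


sigma = (9.6 - (-0.9) - 0.16) / 165.1 = 0.0626


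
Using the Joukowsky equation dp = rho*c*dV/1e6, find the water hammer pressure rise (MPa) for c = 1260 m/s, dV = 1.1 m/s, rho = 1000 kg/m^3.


dp = 1000 * 1260 * 1.1 / 1e6 = 1.3860 MPa


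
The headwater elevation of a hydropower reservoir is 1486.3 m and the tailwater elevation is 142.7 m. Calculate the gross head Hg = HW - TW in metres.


Hg = 1486.3 - 142.7 = 1343.6000 m


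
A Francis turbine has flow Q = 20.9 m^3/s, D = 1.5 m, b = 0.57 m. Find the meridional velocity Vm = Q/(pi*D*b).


Vm = 20.9 / (pi * 1.5 * 0.57) = 7.7809 m/s
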